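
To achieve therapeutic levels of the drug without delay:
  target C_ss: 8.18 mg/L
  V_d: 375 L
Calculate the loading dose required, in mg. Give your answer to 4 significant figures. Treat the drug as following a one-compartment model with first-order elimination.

3068 mg

LD = Css × Vd = 8.18 × 375 = 3068 mg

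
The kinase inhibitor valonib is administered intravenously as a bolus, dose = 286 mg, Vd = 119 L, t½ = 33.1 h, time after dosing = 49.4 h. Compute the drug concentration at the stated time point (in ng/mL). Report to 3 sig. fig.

854 ng/mL

C₀ = Dose / Vd = 286.0 / 119 = 2.403 mg/L
k = ln2 / t½ = 0.693147 / 33.1 = 0.02094 h⁻¹
C = C₀ · e^(−k·t) = 2.403 × e^(−0.02094 × 49.4)
  = 2.403 × 0.3554 = 0.8540 mg/L
Convert: 0.8540 mg/L × 1000 = 854.0 ng/mL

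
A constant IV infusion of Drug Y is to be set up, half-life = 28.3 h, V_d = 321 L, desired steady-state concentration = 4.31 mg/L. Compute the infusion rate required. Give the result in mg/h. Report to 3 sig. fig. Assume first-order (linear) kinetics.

33.9 mg/h

k = ln2 / t½ = 0.693147 / 28.3 = 0.02449 h⁻¹
CL = k × Vd = 0.02449 × 321 = 7.861 L/h
At steady state, infusion rate R₀ = Css × CL = 4.31 × 7.861 = 33.88 mg/h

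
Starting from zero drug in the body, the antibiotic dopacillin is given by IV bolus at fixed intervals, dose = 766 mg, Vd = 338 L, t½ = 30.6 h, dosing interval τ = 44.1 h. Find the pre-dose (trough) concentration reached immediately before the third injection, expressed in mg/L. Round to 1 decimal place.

1.1 mg/L

C₀ per dose = Dose / Vd = 766 / 338 = 2.266 mg/L
k = ln2 / t½ = 0.693147 / 30.6 = 0.02265 h⁻¹
Fraction remaining after one interval: r = e^(−kτ) = e^(−0.02265 × 44.1) = 0.3683
Before dose 3, 2 doses have been given (aged 1τ, 2τ).
C_trough = C₀ × (r + r²) = 2.266 × (0.3683 + 0.1356) = 1.142 mg/L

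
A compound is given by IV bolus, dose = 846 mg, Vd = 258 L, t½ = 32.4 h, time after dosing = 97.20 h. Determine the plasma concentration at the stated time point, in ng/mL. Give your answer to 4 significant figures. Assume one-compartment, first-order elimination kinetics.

C₀ = Dose / Vd = 846.0 / 258 = 3.279 mg/L
k = ln2 / t½ = 0.693147 / 32.4 = 0.02139 h⁻¹
t / t½ = 97.20 / 32.4 = 3 half-lives
C = C₀ × (1/2)^3 = 3.279 × 0.1250 = 0.4099 mg/L
Convert: 0.4099 mg/L × 1000 = 409.9 ng/mL

409.9 ng/mL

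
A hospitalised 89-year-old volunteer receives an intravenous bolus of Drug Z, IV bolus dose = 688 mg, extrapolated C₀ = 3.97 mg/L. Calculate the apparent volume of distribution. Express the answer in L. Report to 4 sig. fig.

Vd = Dose / C₀ = 688.0 / 3.97 = 173.3 L

173.3 L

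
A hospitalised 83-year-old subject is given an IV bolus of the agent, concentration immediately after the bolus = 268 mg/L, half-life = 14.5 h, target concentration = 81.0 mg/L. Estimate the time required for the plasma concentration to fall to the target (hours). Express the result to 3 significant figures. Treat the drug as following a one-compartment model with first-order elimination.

25.0 h

k = ln2 / t½ = 0.693147 / 14.5 = 0.04780 h⁻¹
t = ln(C₀ / C) / k = ln(268.0 / 81.0) / 0.04780
  = ln(3.309) / 0.04780 = 1.197 / 0.04780 = 25.04 h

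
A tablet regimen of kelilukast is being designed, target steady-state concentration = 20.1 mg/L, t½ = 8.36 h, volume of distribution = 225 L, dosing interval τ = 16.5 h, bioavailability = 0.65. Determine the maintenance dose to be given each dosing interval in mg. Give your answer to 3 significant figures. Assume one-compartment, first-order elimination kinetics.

k = ln2 / t½ = 0.693147 / 8.36 = 0.08291 h⁻¹
CL = k × Vd = 0.08291 × 225 = 18.65 L/h
At steady state, F × (Dose/τ) = Css × CL.
Dose = Css × CL × τ / F = 20.1 × 18.65 × 16.5 / 0.65 = 9516 mg

9520 mg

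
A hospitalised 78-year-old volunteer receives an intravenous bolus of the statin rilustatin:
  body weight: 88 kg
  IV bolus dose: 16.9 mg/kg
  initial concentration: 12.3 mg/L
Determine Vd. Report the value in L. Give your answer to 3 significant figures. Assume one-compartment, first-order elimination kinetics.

121 L

Dose = 16.9 × 88 = 1487 mg
Vd = Dose / C₀ = 1487 / 12.3 = 120.9 L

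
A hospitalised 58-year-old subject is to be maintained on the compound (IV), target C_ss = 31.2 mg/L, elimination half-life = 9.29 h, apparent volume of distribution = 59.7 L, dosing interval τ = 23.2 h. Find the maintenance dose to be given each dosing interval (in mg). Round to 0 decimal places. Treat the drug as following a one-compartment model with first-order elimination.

3224 mg

k = ln2 / t½ = 0.693147 / 9.29 = 0.07461 h⁻¹
CL = k × Vd = 0.07461 × 59.7 = 4.454 L/h
At steady state, Dose/τ = Css × CL.
Dose = Css × CL × τ = 31.2 × 4.454 × 23.2 = 3224 mg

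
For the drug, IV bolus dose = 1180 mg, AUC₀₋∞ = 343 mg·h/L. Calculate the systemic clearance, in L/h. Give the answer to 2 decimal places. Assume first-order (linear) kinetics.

3.44 L/h

CL = Dose / AUC = 1180 / 343 = 3.440 L/h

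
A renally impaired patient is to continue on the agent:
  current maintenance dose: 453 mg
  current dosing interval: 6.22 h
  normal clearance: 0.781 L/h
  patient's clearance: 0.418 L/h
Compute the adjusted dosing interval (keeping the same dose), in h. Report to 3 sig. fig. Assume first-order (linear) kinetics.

11.6 h

To keep the same average steady-state level, dosing rate must scale with clearance.
CL ratio = 0.418 / 0.781 = 0.5352
New interval (same dose) = 6.22 / 0.5352 = 11.62 h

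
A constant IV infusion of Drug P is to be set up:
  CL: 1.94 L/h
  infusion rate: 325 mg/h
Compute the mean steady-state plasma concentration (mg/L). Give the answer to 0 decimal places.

168 mg/L

At steady state Css = R₀ / CL = 325 / 1.940 = 167.5 mg/L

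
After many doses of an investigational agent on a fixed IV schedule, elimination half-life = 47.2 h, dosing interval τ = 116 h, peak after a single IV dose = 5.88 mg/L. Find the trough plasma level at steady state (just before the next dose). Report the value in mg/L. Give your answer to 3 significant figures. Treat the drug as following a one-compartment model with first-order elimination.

1.31 mg/L

k = ln2 / t½ = 0.693147 / 47.2 = 0.01469 h⁻¹
e^(−kτ) = e^(−0.01469 × 116) = 0.1819
Accumulation ratio R = 1 / (1 − e^(−kτ)) = 1 / (1 − 0.1819) = 1.222
Steady-state trough = C₀ × R × e^(−kτ) = 5.88 × 1.222 × 0.1819 = 1.307 mg/L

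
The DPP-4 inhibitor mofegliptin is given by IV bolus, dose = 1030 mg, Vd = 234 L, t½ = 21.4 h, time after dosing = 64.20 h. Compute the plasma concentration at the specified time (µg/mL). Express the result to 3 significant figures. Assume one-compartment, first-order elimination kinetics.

C₀ = Dose / Vd = 1030 / 234 = 4.402 mg/L
k = ln2 / t½ = 0.693147 / 21.4 = 0.03239 h⁻¹
t / t½ = 64.20 / 21.4 = 3 half-lives
C = C₀ × (1/2)^3 = 4.402 × 0.1250 = 0.5503 mg/L
(0.5503 mg/L = 0.5503 µg/mL)

0.550 µg/mL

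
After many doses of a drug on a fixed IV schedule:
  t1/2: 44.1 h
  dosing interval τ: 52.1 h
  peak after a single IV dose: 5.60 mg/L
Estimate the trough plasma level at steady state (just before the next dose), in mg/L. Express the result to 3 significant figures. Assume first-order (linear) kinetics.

k = ln2 / t½ = 0.693147 / 44.1 = 0.01572 h⁻¹
e^(−kτ) = e^(−0.01572 × 52.1) = 0.4409
Accumulation ratio R = 1 / (1 − e^(−kτ)) = 1 / (1 − 0.4409) = 1.789
Steady-state trough = C₀ × R × e^(−kτ) = 5.60 × 1.789 × 0.4409 = 4.417 mg/L

4.42 mg/L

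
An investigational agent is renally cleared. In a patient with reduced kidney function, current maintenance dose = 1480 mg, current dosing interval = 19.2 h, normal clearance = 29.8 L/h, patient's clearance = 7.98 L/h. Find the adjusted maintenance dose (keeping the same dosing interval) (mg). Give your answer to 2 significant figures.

To keep the same average steady-state level, dosing rate must scale with clearance.
CL ratio = 7.98 / 29.8 = 0.2678
New dose (same interval) = 1480 × 0.2678 = 396.3 mg

400 mg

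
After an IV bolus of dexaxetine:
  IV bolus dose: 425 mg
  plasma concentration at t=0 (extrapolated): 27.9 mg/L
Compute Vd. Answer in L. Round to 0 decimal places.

15 L

Vd = Dose / C₀ = 425.0 / 27.9 = 15.23 L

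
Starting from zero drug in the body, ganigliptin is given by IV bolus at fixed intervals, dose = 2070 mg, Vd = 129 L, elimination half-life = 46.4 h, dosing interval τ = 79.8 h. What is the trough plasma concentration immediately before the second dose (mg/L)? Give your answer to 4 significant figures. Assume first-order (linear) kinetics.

C₀ per dose = Dose / Vd = 2070 / 129 = 16.05 mg/L
k = ln2 / t½ = 0.693147 / 46.4 = 0.01494 h⁻¹
Fraction remaining after one interval: r = e^(−kτ) = e^(−0.01494 × 79.8) = 0.3035
Before dose 2, 1 dose has been given (aged 1τ).
C_trough = C₀ × r = 16.05 × 0.3035 = 4.871 mg/L

4.871 mg/L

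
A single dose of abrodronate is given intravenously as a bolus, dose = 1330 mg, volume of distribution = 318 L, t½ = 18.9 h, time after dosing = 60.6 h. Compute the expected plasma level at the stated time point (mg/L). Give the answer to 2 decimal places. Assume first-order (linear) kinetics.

C₀ = Dose / Vd = 1330 / 318 = 4.182 mg/L
k = ln2 / t½ = 0.693147 / 18.9 = 0.03667 h⁻¹
C = C₀ · e^(−k·t) = 4.182 × e^(−0.03667 × 60.6)
  = 4.182 × 0.1084 = 0.4533 mg/L

0.45 mg/L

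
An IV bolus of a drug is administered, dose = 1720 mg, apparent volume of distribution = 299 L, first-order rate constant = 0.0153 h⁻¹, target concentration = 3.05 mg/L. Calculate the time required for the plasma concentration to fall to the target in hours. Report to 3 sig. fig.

C₀ = Dose / Vd = 1720 / 299 = 5.753 mg/L
t = ln(C₀ / C) / k = ln(5.753 / 3.05) / 0.01530
  = ln(1.886) / 0.01530 = 0.6345 / 0.01530 = 41.47 h

41.5 h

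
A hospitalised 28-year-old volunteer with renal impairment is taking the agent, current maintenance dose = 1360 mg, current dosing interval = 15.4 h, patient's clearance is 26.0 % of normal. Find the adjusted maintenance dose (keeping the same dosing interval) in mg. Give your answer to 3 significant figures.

354 mg

To keep the same average steady-state level, dosing rate must scale with clearance.
CL ratio = 26.0 / 100 = 0.2600
New dose (same interval) = 1360 × 0.2600 = 353.6 mg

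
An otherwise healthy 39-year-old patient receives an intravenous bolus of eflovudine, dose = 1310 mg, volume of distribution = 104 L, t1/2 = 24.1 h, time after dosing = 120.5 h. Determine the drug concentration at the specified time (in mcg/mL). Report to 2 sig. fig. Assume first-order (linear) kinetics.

C₀ = Dose / Vd = 1310 / 104 = 12.60 mg/L
k = ln2 / t½ = 0.693147 / 24.1 = 0.02876 h⁻¹
t / t½ = 120.5 / 24.1 = 5 half-lives
C = C₀ × (1/2)^5 = 12.60 × 0.03125 = 0.3938 mg/L
(0.3938 mg/L = 0.3938 mcg/mL)

0.39 mcg/mL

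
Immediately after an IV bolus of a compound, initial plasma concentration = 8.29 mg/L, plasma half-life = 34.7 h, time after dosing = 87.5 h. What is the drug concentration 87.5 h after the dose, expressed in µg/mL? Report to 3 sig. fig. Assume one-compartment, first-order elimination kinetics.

k = ln2 / t½ = 0.693147 / 34.7 = 0.01998 h⁻¹
C = C₀ · e^(−k·t) = 8.290 × e^(−0.01998 × 87.5)
  = 8.290 × 0.1741 = 1.443 mg/L
(1.443 mg/L = 1.443 µg/mL)

1.44 µg/mL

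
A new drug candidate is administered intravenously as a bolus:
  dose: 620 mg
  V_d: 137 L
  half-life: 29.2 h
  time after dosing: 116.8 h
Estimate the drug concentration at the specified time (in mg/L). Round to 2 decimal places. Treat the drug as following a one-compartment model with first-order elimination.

C₀ = Dose / Vd = 620.0 / 137 = 4.526 mg/L
k = ln2 / t½ = 0.693147 / 29.2 = 0.02374 h⁻¹
t / t½ = 116.8 / 29.2 = 4 half-lives
C = C₀ × (1/2)^4 = 4.526 × 0.06250 = 0.2829 mg/L

0.28 mg/L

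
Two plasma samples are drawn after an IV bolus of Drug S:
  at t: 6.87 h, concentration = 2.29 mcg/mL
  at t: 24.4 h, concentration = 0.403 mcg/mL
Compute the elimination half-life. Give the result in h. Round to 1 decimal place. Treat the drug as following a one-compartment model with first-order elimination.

7.0 h

k = ln(C₁/C₂) / (t₂ − t₁) = ln(2.29/0.403) / (24.4 − 6.87)
  = 1.737 / 17.53 = 0.09909 h⁻¹
t½ = ln2 / k = 0.693147 / 0.09909 = 6.995 h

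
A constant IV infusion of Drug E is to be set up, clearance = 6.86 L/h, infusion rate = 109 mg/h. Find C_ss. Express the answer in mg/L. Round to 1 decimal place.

At steady state Css = R₀ / CL = 109 / 6.860 = 15.89 mg/L

15.9 mg/L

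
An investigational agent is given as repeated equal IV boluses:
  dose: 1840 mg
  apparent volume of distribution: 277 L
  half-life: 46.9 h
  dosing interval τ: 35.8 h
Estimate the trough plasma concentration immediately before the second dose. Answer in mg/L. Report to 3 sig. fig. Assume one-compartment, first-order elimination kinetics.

C₀ per dose = Dose / Vd = 1840 / 277 = 6.643 mg/L
k = ln2 / t½ = 0.693147 / 46.9 = 0.01478 h⁻¹
Fraction remaining after one interval: r = e^(−kτ) = e^(−0.01478 × 35.8) = 0.5891
Before dose 2, 1 dose has been given (aged 1τ).
C_trough = C₀ × r = 6.643 × 0.5891 = 3.913 mg/L

3.91 mg/L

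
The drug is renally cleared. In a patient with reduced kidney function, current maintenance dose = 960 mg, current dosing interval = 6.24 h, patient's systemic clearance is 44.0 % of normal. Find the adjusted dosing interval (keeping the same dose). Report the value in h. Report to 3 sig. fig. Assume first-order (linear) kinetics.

14.2 h

To keep the same average steady-state level, dosing rate must scale with clearance.
CL ratio = 44.0 / 100 = 0.4400
New interval (same dose) = 6.24 / 0.4400 = 14.18 h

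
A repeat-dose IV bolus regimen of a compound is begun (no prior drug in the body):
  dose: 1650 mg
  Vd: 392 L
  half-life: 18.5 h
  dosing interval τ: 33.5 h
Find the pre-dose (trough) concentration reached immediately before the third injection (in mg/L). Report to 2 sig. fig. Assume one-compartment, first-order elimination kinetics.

1.5 mg/L

C₀ per dose = Dose / Vd = 1650 / 392 = 4.209 mg/L
k = ln2 / t½ = 0.693147 / 18.5 = 0.03747 h⁻¹
Fraction remaining after one interval: r = e^(−kτ) = e^(−0.03747 × 33.5) = 0.2850
Before dose 3, 2 doses have been given (aged 1τ, 2τ).
C_trough = C₀ × (r + r²) = 4.209 × (0.2850 + 0.08123) = 1.541 mg/L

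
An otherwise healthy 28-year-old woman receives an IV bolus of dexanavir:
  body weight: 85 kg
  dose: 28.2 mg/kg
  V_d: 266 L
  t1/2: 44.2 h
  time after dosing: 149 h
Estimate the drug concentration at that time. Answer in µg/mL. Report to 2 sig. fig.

Total dose = 28.2 × 85 = 2397 mg
C₀ = Dose / Vd = 2397 / 266 = 9.011 mg/L
k = ln2 / t½ = 0.693147 / 44.2 = 0.01568 h⁻¹
C = C₀ · e^(−k·t) = 9.011 × e^(−0.01568 × 149)
  = 9.011 × 0.09668 = 0.8712 mg/L
(0.8712 mg/L = 0.8712 µg/mL)

0.87 µg/mL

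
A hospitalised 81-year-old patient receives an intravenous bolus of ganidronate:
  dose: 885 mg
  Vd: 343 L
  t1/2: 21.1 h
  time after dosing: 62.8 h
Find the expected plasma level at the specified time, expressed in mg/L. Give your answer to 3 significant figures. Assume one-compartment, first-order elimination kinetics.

0.328 mg/L

C₀ = Dose / Vd = 885.0 / 343 = 2.580 mg/L
k = ln2 / t½ = 0.693147 / 21.1 = 0.03285 h⁻¹
C = C₀ · e^(−k·t) = 2.580 × e^(−0.03285 × 62.8)
  = 2.580 × 0.1271 = 0.3279 mg/L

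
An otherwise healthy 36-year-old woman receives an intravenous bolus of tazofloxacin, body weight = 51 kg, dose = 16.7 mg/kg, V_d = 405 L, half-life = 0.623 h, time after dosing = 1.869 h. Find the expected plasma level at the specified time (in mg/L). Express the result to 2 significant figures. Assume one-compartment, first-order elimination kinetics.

Total dose = 16.7 × 51 = 851.7 mg
C₀ = Dose / Vd = 851.7 / 405 = 2.103 mg/L
k = ln2 / t½ = 0.693147 / 0.623 = 1.113 h⁻¹
t / t½ = 1.869 / 0.623 = 3 half-lives
C = C₀ × (1/2)^3 = 2.103 × 0.1250 = 0.2629 mg/L

0.26 mg/L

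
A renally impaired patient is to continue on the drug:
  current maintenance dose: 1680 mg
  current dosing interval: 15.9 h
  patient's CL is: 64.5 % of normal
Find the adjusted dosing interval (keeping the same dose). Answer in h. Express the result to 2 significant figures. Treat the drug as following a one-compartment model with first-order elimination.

To keep the same average steady-state level, dosing rate must scale with clearance.
CL ratio = 64.5 / 100 = 0.6450
New interval (same dose) = 15.9 / 0.6450 = 24.65 h

25 h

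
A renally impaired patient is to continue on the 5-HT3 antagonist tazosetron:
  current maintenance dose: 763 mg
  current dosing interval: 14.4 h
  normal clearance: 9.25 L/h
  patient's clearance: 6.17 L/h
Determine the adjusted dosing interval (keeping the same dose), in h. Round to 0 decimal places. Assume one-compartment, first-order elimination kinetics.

To keep the same average steady-state level, dosing rate must scale with clearance.
CL ratio = 6.17 / 9.25 = 0.6670
New interval (same dose) = 14.4 / 0.6670 = 21.59 h

22 h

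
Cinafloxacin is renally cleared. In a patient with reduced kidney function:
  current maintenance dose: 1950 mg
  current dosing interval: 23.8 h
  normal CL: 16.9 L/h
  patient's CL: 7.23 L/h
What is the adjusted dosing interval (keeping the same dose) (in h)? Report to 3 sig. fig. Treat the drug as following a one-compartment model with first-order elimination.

To keep the same average steady-state level, dosing rate must scale with clearance.
CL ratio = 7.23 / 16.9 = 0.4278
New interval (same dose) = 23.8 / 0.4278 = 55.63 h

55.6 h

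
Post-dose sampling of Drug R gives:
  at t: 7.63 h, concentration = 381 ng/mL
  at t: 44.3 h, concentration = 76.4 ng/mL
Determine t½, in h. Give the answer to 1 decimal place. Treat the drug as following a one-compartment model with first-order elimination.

k = ln(C₁/C₂) / (t₂ − t₁) = ln(381/76.4) / (44.3 − 7.63)
  = 1.607 / 36.67 = 0.04382 h⁻¹
t½ = ln2 / k = 0.693147 / 0.04382 = 15.82 h

15.8 h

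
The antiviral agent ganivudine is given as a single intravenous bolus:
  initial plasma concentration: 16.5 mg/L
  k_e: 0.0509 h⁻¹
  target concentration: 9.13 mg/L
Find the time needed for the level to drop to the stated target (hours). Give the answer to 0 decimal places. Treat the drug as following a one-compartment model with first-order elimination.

12 h

t = ln(C₀ / C) / k = ln(16.50 / 9.13) / 0.05090
  = ln(1.807) / 0.05090 = 0.5917 / 0.05090 = 11.62 h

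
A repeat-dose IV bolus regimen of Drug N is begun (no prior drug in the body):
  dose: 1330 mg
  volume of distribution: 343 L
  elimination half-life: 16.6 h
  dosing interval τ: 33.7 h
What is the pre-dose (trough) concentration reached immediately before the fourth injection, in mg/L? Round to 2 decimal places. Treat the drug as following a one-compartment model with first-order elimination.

1.24 mg/L

C₀ per dose = Dose / Vd = 1330 / 343 = 3.878 mg/L
k = ln2 / t½ = 0.693147 / 16.6 = 0.04176 h⁻¹
Fraction remaining after one interval: r = e^(−kτ) = e^(−0.04176 × 33.7) = 0.2448
Before dose 4, 3 doses have been given (aged 1τ, 2τ, 3τ).
C_trough = C₀ × (r + r² + … + r^3) = C₀ × r(1−r^3)/(1−r)
        = 3.878 × 0.2448 × (1 − 0.01467) / (1 − 0.2448) = 1.239 mg/L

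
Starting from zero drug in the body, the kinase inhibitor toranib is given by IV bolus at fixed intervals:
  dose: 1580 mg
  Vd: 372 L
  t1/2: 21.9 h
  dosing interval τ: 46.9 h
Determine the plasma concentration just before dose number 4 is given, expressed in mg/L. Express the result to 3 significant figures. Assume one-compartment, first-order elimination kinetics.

1.23 mg/L

C₀ per dose = Dose / Vd = 1580 / 372 = 4.247 mg/L
k = ln2 / t½ = 0.693147 / 21.9 = 0.03165 h⁻¹
Fraction remaining after one interval: r = e^(−kτ) = e^(−0.03165 × 46.9) = 0.2266
Before dose 4, 3 doses have been given (aged 1τ, 2τ, 3τ).
C_trough = C₀ × (r + r² + … + r^3) = C₀ × r(1−r^3)/(1−r)
        = 4.247 × 0.2266 × (1 − 0.01164) / (1 − 0.2266) = 1.230 mg/L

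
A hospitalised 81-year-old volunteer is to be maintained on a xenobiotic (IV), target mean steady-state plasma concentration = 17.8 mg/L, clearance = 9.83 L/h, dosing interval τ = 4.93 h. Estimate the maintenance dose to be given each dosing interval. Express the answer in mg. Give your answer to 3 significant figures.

At steady state, Dose/τ = Css × CL.
Dose = Css × CL × τ = 17.8 × 9.830 × 4.93 = 862.6 mg

863 mg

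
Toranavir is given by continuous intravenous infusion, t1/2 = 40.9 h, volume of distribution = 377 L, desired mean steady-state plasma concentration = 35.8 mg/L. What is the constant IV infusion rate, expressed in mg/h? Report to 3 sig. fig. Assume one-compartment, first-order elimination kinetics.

k = ln2 / t½ = 0.693147 / 40.9 = 0.01695 h⁻¹
CL = k × Vd = 0.01695 × 377 = 6.390 L/h
At steady state, infusion rate R₀ = Css × CL = 35.8 × 6.390 = 228.8 mg/h

229 mg/h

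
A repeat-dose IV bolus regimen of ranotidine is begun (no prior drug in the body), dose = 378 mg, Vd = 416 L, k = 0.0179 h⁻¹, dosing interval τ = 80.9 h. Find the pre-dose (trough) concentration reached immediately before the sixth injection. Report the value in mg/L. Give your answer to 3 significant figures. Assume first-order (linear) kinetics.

0.279 mg/L

C₀ per dose = Dose / Vd = 378 / 416 = 0.9087 mg/L
Fraction remaining after one interval: r = e^(−kτ) = e^(−0.01790 × 80.9) = 0.2350
Before dose 6, 5 doses have been given (aged 1τ, 2τ, 3τ, 4τ, 5τ).
C_trough = C₀ × (r + r² + … + r^5) = C₀ × r(1−r^5)/(1−r)
        = 0.9087 × 0.2350 × (1 − 0.0007167) / (1 − 0.2350) = 0.2789 mg/L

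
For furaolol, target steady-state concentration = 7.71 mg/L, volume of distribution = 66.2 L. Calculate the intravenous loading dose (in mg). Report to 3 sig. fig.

510 mg

LD = Css × Vd = 7.71 × 66.2 = 510.4 mg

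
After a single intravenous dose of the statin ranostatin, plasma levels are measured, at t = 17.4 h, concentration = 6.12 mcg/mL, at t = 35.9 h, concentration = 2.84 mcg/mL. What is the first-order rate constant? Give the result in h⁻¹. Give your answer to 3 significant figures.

k = ln(C₁/C₂) / (t₂ − t₁) = ln(6.12/2.84) / (35.9 − 17.4)
  = 0.7678 / 18.50 = 0.04150 h⁻¹

0.0415 h⁻¹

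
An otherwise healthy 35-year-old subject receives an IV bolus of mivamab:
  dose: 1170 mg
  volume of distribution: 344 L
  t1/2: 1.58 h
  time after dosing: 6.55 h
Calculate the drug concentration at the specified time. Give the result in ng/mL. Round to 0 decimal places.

C₀ = Dose / Vd = 1170 / 344 = 3.401 mg/L
k = ln2 / t½ = 0.693147 / 1.58 = 0.4387 h⁻¹
C = C₀ · e^(−k·t) = 3.401 × e^(−0.4387 × 6.55)
  = 3.401 × 0.05650 = 0.1922 mg/L
Convert: 0.1922 mg/L × 1000 = 192.2 ng/mL

192 ng/mL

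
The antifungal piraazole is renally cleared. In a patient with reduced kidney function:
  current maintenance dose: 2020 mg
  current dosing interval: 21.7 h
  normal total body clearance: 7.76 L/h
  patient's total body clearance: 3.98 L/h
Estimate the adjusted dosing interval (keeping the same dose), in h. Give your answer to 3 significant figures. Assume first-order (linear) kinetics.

42.3 h

To keep the same average steady-state level, dosing rate must scale with clearance.
CL ratio = 3.98 / 7.76 = 0.5129
New interval (same dose) = 21.7 / 0.5129 = 42.31 h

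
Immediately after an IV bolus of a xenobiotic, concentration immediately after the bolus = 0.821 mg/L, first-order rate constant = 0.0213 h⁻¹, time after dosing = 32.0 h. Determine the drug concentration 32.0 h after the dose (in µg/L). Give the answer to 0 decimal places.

415 µg/L

C = C₀ · e^(−k·t) = 0.8210 × e^(−0.02130 × 32.0)
  = 0.8210 × 0.5058 = 0.4153 mg/L
Convert: 0.4153 mg/L × 1000 = 415.3 µg/L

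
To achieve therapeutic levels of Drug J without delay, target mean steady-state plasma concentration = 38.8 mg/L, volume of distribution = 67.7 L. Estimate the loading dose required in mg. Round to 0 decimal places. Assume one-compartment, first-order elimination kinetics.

2627 mg

LD = Css × Vd = 38.8 × 67.7 = 2627 mg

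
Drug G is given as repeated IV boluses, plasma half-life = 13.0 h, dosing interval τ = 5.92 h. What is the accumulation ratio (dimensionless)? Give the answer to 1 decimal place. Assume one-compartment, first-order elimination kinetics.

k = ln2 / t½ = 0.693147 / 13.0 = 0.05332 h⁻¹
e^(−kτ) = e^(−0.05332 × 5.92) = 0.7293
Accumulation ratio R = 1 / (1 − e^(−kτ)) = 1 / (1 − 0.7293) = 3.694

3.7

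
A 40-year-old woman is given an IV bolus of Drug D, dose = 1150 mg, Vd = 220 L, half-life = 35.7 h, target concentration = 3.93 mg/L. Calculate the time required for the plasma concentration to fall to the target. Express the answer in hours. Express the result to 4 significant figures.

14.69 h

C₀ = Dose / Vd = 1150 / 220 = 5.227 mg/L
k = ln2 / t½ = 0.693147 / 35.7 = 0.01942 h⁻¹
t = ln(C₀ / C) / k = ln(5.227 / 3.93) / 0.01942
  = ln(1.330) / 0.01942 = 0.2852 / 0.01942 = 14.69 h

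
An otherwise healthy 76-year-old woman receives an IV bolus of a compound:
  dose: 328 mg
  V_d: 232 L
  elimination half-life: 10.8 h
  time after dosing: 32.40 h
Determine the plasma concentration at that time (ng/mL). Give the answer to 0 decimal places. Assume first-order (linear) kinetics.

177 ng/mL

C₀ = Dose / Vd = 328.0 / 232 = 1.414 mg/L
k = ln2 / t½ = 0.693147 / 10.8 = 0.06418 h⁻¹
t / t½ = 32.40 / 10.8 = 3 half-lives
C = C₀ × (1/2)^3 = 1.414 × 0.1250 = 0.1768 mg/L
Convert: 0.1768 mg/L × 1000 = 176.8 ng/mL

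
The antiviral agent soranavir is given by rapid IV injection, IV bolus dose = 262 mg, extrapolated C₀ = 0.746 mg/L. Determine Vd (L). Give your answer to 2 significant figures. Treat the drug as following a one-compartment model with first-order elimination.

Vd = Dose / C₀ = 262.0 / 0.746 = 351.2 L

350 L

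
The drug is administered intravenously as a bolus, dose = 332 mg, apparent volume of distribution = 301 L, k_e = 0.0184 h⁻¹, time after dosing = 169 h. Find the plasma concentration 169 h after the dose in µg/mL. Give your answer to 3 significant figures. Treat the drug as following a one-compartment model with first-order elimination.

C₀ = Dose / Vd = 332.0 / 301 = 1.103 mg/L
C = C₀ · e^(−k·t) = 1.103 × e^(−0.01840 × 169)
  = 1.103 × 0.04462 = 0.04922 mg/L
(0.04922 mg/L = 0.04922 µg/mL)

0.0492 µg/mL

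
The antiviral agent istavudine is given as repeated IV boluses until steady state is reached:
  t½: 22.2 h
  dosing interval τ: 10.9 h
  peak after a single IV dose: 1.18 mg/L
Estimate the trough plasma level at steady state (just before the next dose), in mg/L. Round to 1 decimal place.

2.9 mg/L

k = ln2 / t½ = 0.693147 / 22.2 = 0.03122 h⁻¹
e^(−kτ) = e^(−0.03122 × 10.9) = 0.7116
Accumulation ratio R = 1 / (1 − e^(−kτ)) = 1 / (1 − 0.7116) = 3.467
Steady-state trough = C₀ × R × e^(−kτ) = 1.18 × 3.467 × 0.7116 = 2.911 mg/L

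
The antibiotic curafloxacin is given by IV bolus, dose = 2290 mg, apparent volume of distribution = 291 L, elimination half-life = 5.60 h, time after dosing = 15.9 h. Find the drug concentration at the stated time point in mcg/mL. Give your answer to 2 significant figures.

1.1 mcg/mL

C₀ = Dose / Vd = 2290 / 291 = 7.869 mg/L
k = ln2 / t½ = 0.693147 / 5.60 = 0.1238 h⁻¹
C = C₀ · e^(−k·t) = 7.869 × e^(−0.1238 × 15.9)
  = 7.869 × 0.1397 = 1.099 mg/L
(1.099 mg/L = 1.099 mcg/mL)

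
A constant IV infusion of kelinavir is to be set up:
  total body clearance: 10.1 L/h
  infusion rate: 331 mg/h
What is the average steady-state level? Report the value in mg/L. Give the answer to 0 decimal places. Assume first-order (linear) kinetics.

At steady state Css = R₀ / CL = 331 / 10.10 = 32.77 mg/L

33 mg/L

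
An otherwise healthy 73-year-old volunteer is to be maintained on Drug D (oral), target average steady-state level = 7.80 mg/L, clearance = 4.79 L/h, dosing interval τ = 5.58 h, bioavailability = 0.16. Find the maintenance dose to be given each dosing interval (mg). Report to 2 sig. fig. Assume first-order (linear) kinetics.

At steady state, F × (Dose/τ) = Css × CL.
Dose = Css × CL × τ / F = 7.80 × 4.790 × 5.58 / 0.16 = 1303 mg

1300 mg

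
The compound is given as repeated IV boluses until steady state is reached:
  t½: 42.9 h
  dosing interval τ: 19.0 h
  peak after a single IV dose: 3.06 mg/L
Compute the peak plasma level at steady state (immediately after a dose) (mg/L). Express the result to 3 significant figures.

k = ln2 / t½ = 0.693147 / 42.9 = 0.01616 h⁻¹
e^(−kτ) = e^(−0.01616 × 19.0) = 0.7356
Accumulation ratio R = 1 / (1 − e^(−kτ)) = 1 / (1 − 0.7356) = 3.782
Steady-state peak = C₀ × R = 3.06 × 3.782 = 11.57 mg/L

11.6 mg/L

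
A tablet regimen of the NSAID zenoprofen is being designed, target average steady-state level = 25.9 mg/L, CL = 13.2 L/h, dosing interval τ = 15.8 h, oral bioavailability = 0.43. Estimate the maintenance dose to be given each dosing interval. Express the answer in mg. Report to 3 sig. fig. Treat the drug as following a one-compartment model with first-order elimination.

At steady state, F × (Dose/τ) = Css × CL.
Dose = Css × CL × τ / F = 25.9 × 13.20 × 15.8 / 0.43 = 12560 mg

12600 mg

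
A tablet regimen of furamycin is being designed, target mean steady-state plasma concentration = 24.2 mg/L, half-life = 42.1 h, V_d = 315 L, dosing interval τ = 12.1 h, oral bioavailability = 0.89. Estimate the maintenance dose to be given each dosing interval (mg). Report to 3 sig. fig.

1710 mg

k = ln2 / t½ = 0.693147 / 42.1 = 0.01646 h⁻¹
CL = k × Vd = 0.01646 × 315 = 5.185 L/h
At steady state, F × (Dose/τ) = Css × CL.
Dose = Css × CL × τ / F = 24.2 × 5.185 × 12.1 / 0.89 = 1706 mg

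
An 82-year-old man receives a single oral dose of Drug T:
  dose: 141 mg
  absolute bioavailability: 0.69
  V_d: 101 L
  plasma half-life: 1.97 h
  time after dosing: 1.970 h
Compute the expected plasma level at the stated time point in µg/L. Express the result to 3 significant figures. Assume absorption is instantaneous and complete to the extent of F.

482 µg/L

Amount reaching circulation = F × Dose = 0.69 × 141.0 = 97.29 mg
C₀ = F·Dose / Vd = 97.29 / 101 = 0.9633 mg/L
k = ln2 / t½ = 0.693147 / 1.97 = 0.3519 h⁻¹
t / t½ = 1.970 / 1.97 = 1 half-lives
C = C₀ × (1/2)^1 = 0.9633 × 0.5000 = 0.4817 mg/L
Convert: 0.4817 mg/L × 1000 = 481.7 µg/L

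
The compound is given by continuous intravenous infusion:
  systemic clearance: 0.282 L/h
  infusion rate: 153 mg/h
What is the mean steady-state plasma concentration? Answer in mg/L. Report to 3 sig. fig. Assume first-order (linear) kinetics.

543 mg/L

At steady state Css = R₀ / CL = 153 / 0.2820 = 542.6 mg/L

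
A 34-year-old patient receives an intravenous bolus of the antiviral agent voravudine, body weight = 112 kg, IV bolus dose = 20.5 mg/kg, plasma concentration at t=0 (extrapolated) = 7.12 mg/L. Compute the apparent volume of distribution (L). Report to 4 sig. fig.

322.5 L

Dose = 20.5 × 112 = 2296 mg
Vd = Dose / C₀ = 2296 / 7.12 = 322.5 L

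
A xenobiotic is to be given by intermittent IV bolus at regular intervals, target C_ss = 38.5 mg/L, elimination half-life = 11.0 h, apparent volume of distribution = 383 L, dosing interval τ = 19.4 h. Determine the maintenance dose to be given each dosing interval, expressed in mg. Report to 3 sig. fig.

18000 mg

k = ln2 / t½ = 0.693147 / 11.0 = 0.06301 h⁻¹
CL = k × Vd = 0.06301 × 383 = 24.13 L/h
At steady state, Dose/τ = Css × CL.
Dose = Css × CL × τ = 38.5 × 24.13 × 19.4 = 18020 mg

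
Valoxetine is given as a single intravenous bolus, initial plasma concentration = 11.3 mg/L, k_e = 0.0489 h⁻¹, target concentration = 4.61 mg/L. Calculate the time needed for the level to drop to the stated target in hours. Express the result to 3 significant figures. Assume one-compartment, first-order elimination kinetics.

t = ln(C₀ / C) / k = ln(11.30 / 4.61) / 0.04890
  = ln(2.451) / 0.04890 = 0.8965 / 0.04890 = 18.33 h

18.3 h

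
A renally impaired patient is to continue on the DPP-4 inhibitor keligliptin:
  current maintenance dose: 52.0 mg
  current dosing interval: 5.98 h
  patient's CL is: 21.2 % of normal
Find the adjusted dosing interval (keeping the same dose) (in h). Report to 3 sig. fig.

28.2 h

To keep the same average steady-state level, dosing rate must scale with clearance.
CL ratio = 21.2 / 100 = 0.2120
New interval (same dose) = 5.98 / 0.2120 = 28.21 h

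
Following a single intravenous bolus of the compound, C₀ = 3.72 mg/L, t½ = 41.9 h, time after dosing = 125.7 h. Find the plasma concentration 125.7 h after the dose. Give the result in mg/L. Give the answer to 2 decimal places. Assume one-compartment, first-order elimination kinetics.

0.47 mg/L

k = ln2 / t½ = 0.693147 / 41.9 = 0.01654 h⁻¹
t / t½ = 125.7 / 41.9 = 3 half-lives
C = C₀ × (1/2)^3 = 3.720 × 0.1250 = 0.4650 mg/L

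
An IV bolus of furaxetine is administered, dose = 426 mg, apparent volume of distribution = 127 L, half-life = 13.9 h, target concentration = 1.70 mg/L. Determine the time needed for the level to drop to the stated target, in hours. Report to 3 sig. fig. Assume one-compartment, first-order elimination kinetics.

C₀ = Dose / Vd = 426.0 / 127 = 3.354 mg/L
k = ln2 / t½ = 0.693147 / 13.9 = 0.04987 h⁻¹
t = ln(C₀ / C) / k = ln(3.354 / 1.70) / 0.04987
  = ln(1.973) / 0.04987 = 0.6796 / 0.04987 = 13.63 h

13.6 h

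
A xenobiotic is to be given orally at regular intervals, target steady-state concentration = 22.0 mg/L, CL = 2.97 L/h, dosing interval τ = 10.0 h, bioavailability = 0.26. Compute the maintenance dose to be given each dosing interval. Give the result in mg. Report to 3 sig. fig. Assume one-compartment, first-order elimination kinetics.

2510 mg

At steady state, F × (Dose/τ) = Css × CL.
Dose = Css × CL × τ / F = 22.0 × 2.970 × 10.0 / 0.26 = 2513 mg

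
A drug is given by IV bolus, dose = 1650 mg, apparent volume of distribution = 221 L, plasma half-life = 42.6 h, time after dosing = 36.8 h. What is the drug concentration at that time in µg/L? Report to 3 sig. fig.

C₀ = Dose / Vd = 1650 / 221 = 7.466 mg/L
k = ln2 / t½ = 0.693147 / 42.6 = 0.01627 h⁻¹
C = C₀ · e^(−k·t) = 7.466 × e^(−0.01627 × 36.8)
  = 7.466 × 0.5495 = 4.103 mg/L
Convert: 4.103 mg/L × 1000 = 4103 µg/L

4100 µg/L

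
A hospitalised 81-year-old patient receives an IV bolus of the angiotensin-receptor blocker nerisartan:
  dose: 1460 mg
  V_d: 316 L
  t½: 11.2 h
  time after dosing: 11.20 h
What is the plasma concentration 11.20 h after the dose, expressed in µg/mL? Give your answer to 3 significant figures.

2.31 µg/mL

C₀ = Dose / Vd = 1460 / 316 = 4.620 mg/L
k = ln2 / t½ = 0.693147 / 11.2 = 0.06189 h⁻¹
t / t½ = 11.20 / 11.2 = 1 half-lives
C = C₀ × (1/2)^1 = 4.620 × 0.5000 = 2.310 mg/L
(2.310 mg/L = 2.310 µg/mL)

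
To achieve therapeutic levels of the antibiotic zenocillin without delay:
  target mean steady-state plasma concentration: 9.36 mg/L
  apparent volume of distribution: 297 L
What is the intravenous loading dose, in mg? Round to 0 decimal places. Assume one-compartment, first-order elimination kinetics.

2780 mg

LD = Css × Vd = 9.36 × 297 = 2780 mg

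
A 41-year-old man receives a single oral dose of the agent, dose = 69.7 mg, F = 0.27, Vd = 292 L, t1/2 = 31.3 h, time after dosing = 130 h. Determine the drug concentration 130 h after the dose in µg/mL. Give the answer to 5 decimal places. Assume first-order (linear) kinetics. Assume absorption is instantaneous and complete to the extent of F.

0.00362 µg/mL

Amount reaching circulation = F × Dose = 0.27 × 69.70 = 18.82 mg
C₀ = F·Dose / Vd = 18.82 / 292 = 0.06445 mg/L
k = ln2 / t½ = 0.693147 / 31.3 = 0.02215 h⁻¹
C = C₀ · e^(−k·t) = 0.06445 × e^(−0.02215 × 130)
  = 0.06445 × 0.05616 = 0.003620 mg/L
(0.003620 mg/L = 0.003620 µg/mL)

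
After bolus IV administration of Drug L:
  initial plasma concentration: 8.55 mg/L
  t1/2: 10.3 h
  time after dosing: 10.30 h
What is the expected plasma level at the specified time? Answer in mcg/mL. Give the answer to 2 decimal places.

k = ln2 / t½ = 0.693147 / 10.3 = 0.06730 h⁻¹
t / t½ = 10.30 / 10.3 = 1 half-lives
C = C₀ × (1/2)^1 = 8.550 × 0.5000 = 4.275 mg/L
(4.275 mg/L = 4.275 mcg/mL)

4.28 mcg/mL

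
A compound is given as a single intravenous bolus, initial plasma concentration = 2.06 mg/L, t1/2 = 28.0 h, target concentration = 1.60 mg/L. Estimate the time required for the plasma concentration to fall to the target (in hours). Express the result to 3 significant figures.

k = ln2 / t½ = 0.693147 / 28.0 = 0.02476 h⁻¹
t = ln(C₀ / C) / k = ln(2.060 / 1.60) / 0.02476
  = ln(1.288) / 0.02476 = 0.2531 / 0.02476 = 10.22 h

10.2 h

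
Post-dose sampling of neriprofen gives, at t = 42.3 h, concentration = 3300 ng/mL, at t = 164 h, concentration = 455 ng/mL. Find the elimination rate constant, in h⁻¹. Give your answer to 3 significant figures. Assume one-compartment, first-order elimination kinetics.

0.0163 h⁻¹

k = ln(C₁/C₂) / (t₂ − t₁) = ln(3300/455) / (164 − 42.3)
  = 1.981 / 121.7 = 0.01628 h⁻¹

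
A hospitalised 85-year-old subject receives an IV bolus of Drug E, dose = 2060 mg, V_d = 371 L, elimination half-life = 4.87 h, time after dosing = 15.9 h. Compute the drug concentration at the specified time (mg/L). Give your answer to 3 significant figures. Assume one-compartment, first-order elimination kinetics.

0.578 mg/L

C₀ = Dose / Vd = 2060 / 371 = 5.553 mg/L
k = ln2 / t½ = 0.693147 / 4.87 = 0.1423 h⁻¹
C = C₀ · e^(−k·t) = 5.553 × e^(−0.1423 × 15.9)
  = 5.553 × 0.1041 = 0.5781 mg/L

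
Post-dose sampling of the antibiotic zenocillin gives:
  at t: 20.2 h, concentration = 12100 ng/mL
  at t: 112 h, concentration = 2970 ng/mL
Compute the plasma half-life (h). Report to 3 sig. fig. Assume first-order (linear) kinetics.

45.3 h

k = ln(C₁/C₂) / (t₂ − t₁) = ln(12100/2970) / (112 − 20.2)
  = 1.405 / 91.80 = 0.01531 h⁻¹
t½ = ln2 / k = 0.693147 / 0.01531 = 45.27 h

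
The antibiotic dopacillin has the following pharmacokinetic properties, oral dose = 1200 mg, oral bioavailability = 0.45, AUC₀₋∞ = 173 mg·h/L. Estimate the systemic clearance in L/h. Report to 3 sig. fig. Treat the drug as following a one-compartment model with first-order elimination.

3.12 L/h

CL = F·Dose / AUC = 0.45 × 1200 / 173 = 3.121 L/h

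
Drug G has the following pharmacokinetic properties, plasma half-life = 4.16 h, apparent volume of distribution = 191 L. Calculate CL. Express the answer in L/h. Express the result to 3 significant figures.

31.8 L/h

k = ln2 / t½ = 0.693147 / 4.16 = 0.1666 h⁻¹
CL = k × Vd = 0.1666 × 191 = 31.82 L/h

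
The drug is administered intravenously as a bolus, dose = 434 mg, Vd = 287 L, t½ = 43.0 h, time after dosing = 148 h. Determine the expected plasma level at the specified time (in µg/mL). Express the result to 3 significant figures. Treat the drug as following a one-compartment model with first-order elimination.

C₀ = Dose / Vd = 434.0 / 287 = 1.512 mg/L
k = ln2 / t½ = 0.693147 / 43.0 = 0.01612 h⁻¹
C = C₀ · e^(−k·t) = 1.512 × e^(−0.01612 × 148)
  = 1.512 × 0.09202 = 0.1391 mg/L
(0.1391 mg/L = 0.1391 µg/mL)

0.139 µg/mL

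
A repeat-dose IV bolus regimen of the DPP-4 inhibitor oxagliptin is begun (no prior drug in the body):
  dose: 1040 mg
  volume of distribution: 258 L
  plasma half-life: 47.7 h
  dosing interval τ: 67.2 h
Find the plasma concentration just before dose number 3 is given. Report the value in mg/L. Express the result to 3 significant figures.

C₀ per dose = Dose / Vd = 1040 / 258 = 4.031 mg/L
k = ln2 / t½ = 0.693147 / 47.7 = 0.01453 h⁻¹
Fraction remaining after one interval: r = e^(−kτ) = e^(−0.01453 × 67.2) = 0.3767
Before dose 3, 2 doses have been given (aged 1τ, 2τ).
C_trough = C₀ × (r + r²) = 4.031 × (0.3767 + 0.1419) = 2.090 mg/L

2.09 mg/L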